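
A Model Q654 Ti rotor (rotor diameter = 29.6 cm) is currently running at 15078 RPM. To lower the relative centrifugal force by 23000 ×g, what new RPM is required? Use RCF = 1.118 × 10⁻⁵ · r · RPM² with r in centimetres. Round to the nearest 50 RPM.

≈ 9400 RPM

r = 29.6 / 2 = 14.8 cm
Current RCF = 1.118 × 10⁻⁵ × 14.8 × (15078)² = 1.118 × 10⁻⁵ × 14.8 × 227,346,084 ≈ 37,617.6 × g
Target RCF = 37,617.6 − 23,000 = 14,617.6 × g
N² = 14,617.6 / (16.5464 × 10⁻⁵) = 88,343,084
N ≈ √88,343,084 ≈ 9,399.1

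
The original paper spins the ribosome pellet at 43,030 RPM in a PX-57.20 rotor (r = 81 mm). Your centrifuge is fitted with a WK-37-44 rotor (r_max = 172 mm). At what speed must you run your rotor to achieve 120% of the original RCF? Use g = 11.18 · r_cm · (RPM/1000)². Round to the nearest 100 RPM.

Original rotor: r = 81 mm = 8.1 cm
RCF_original = 11.18 × 8.1 × (43.03)² = 11.18 × 8.1 × 1,851.5809 ≈ 167,675.5 × g
Target RCF = 1.2 × 167,675.5 ≈ 201,210.6 × g
Your rotor: r = 172 mm = 17.2 cm
201,210.6 = 11.18 × 17.2 × (N/1000)²
(N/1000)² = 201,210.6 / 192.296 = 1046.359
N = 1000 × √1046.359 ≈ 32,347.5

≈ 32300 RPM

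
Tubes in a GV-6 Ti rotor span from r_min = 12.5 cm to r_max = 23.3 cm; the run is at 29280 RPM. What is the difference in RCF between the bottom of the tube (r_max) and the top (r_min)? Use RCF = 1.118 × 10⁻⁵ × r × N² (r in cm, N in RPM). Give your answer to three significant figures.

ΔRCF = 1.118 × 10⁻⁵ × (r_max − r_min) × N² = 1.118 × 10⁻⁵ × 10.8 × 857,318,400 ≈ 103,516.1

104000 × g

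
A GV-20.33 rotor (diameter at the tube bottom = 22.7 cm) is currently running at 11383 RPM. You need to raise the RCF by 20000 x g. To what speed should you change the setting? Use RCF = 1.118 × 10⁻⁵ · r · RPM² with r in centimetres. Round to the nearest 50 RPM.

r = 22.7 / 2 = 11.35 cm
Current RCF = 1.118 × 10⁻⁵ × 11.35 × (11383)² = 1.118 × 10⁻⁵ × 11.35 × 129,572,689 ≈ 16,441.9 × g
Target RCF = 16,441.9 + 20,000 = 36,441.9 × g
N² = 36,441.9 / (12.6893 × 10⁻⁵) = 287,186,054
N ≈ √287,186,054 ≈ 16,946.6

16950 RPM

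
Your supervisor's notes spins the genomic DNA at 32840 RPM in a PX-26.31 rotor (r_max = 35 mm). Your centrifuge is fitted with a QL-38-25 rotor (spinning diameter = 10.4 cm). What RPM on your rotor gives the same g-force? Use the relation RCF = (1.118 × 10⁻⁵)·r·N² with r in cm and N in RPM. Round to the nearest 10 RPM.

≈ 26940 RPM

Original rotor: r = 35 mm = 3.5 cm
RCF_original = 1.118 × 10⁻⁵ × 3.5 × (32840)² = 1.118 × 10⁻⁵ × 3.5 × 1,078,465,600 ≈ 42,200.4 × g
Your rotor: r = 10.4 / 2 = 5.2 cm
42,200.4 = 1.118 × 10⁻⁵ × 5.2 × N²
N² = 42,200.4 / (5.8136 × 10⁻⁵) = 725,891,014
N ≈ √725,891,014 ≈ 26,942.4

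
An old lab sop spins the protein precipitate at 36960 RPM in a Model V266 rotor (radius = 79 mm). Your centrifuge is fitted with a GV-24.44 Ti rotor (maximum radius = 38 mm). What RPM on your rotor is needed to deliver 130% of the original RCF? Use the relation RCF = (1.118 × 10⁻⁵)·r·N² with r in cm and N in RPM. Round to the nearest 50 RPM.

60750 RPM

Original rotor: r = 79 mm = 7.9 cm
RCF_original = 1.118 × 10⁻⁵ × 7.9 × (36960)² = 1.118 × 10⁻⁵ × 7.9 × 1,366,041,600 ≈ 120,651.5 × g
Target RCF = 1.3 × 120,651.5 ≈ 156,847 × g
Your rotor: r = 38 mm = 3.8 cm
156,847 = 1.118 × 10⁻⁵ × 3.8 × N²
N² = 156,847 / (4.2484 × 10⁻⁵) = 3,691,907,542
N ≈ √3,691,907,542 ≈ 60,761.1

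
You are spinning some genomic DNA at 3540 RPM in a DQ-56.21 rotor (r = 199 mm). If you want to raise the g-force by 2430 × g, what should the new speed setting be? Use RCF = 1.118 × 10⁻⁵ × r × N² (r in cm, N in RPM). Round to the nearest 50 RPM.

r = 199 mm = 19.9 cm
Current RCF = 1.118 × 10⁻⁵ × 19.9 × (3540)² = 1.118 × 10⁻⁵ × 19.9 × 12,531,600 ≈ 2,788.1 × g
Target RCF = 2,788.1 + 2,430 = 5,218.1 × g
N² = 5,218.1 / (22.2482 × 10⁻⁵) = 23,454,032
N ≈ √23,454,032 ≈ 4,842.9

N₂ ≈ 4850 RPM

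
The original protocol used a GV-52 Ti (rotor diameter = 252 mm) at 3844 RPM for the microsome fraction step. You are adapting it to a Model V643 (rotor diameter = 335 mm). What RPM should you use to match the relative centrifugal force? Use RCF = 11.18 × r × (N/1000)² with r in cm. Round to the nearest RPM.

Original rotor: r = 252 mm / 2 = 126 mm = 12.6 cm
RCF_original = 11.18 × 12.6 × (3.844)² = 11.18 × 12.6 × 14.776336 ≈ 2,081.5 × g
Your rotor: r = 335 mm / 2 = 167.5 mm = 16.75 cm
2,081.5 = 11.18 × 16.75 × (N/1000)²
(N/1000)² = 2,081.5 / 187.265 = 11.11526
N = 1000 × √11.11526 ≈ 3,334.0

3334 RPM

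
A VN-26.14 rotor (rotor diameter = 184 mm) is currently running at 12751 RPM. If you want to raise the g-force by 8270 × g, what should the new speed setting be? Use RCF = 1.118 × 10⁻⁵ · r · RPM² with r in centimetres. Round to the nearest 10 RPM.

r = 184 mm / 2 = 92 mm = 9.2 cm
Current RCF = 1.118 × 10⁻⁵ × 9.2 × (12751)² = 1.118 × 10⁻⁵ × 9.2 × 162,588,001 ≈ 16,723.2 × g
Target RCF = 16,723.2 + 8,270 = 24,993.2 × g
N² = 24,993.2 / (10.2856 × 10⁻⁵) = 242,992,144
N ≈ √242,992,144 ≈ 15,588.2

≈ 15590 RPM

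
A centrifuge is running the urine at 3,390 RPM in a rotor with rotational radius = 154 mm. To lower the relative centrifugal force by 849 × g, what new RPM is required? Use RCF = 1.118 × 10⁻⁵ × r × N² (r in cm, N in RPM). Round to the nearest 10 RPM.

r = 154 mm = 15.4 cm
Current RCF = 1.118 × 10⁻⁵ × 15.4 × (3390)² = 1.118 × 10⁻⁵ × 15.4 × 11,492,100 ≈ 1,978.6 × g
Target RCF = 1,978.6 − 849 = 1,129.6 × g
N² = 1,129.6 / (17.2172 × 10⁻⁵) = 6,560,881
N ≈ √6,560,881 ≈ 2,561.4

N₂ ≈ 2560 RPM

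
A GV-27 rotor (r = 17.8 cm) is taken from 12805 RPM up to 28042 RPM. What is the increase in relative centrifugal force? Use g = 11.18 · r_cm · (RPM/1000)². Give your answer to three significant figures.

≈ 124000 ×g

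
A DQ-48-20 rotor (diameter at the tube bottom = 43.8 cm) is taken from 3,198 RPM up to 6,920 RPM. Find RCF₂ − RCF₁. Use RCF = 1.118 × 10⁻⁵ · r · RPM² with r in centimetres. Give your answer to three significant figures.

r = 43.8 / 2 = 21.9 cm
RCF₁ = 1.118 × 10⁻⁵ × 21.9 × (3198)² = 1.118 × 10⁻⁵ × 21.9 × 10,227,204 ≈ 2,504 × g
RCF₂ = 1.118 × 10⁻⁵ × 21.9 × (6920)² = 1.118 × 10⁻⁵ × 21.9 × 47,886,400 ≈ 11,724.6 × g
Increase = 11,724.6 − 2,504 = 9,220.6

≈ 9220 ×g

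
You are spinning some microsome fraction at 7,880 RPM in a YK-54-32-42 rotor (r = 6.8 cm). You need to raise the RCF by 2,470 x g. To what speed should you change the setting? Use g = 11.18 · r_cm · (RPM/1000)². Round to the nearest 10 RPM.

N₂ ≈ 9730 RPM

Current RCF = 11.18 × 6.8 × (7.88)² = 11.18 × 6.8 × 62.0944 ≈ 4,720.7 × g
Target RCF = 4,720.7 + 2,470 = 7,190.7 × g
(N/1000)² = 7,190.7 / 76.024 = 94.5846
N = 1000 × √94.5846 ≈ 9,725.5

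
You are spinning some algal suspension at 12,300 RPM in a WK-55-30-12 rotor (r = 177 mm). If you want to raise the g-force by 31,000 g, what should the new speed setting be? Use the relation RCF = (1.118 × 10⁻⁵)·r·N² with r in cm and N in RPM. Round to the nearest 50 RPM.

≈ 17550 RPM

r = 177 mm = 17.7 cm
Current RCF = 1.118 × 10⁻⁵ × 17.7 × (12300)² = 1.118 × 10⁻⁵ × 17.7 × 151,290,000 ≈ 29,938.2 × g
Target RCF = 29,938.2 + 31,000 = 60,938.2 × g
N² = 60,938.2 / (19.7886 × 10⁻⁵) = 307,945,989
N ≈ √307,945,989 ≈ 17,548.4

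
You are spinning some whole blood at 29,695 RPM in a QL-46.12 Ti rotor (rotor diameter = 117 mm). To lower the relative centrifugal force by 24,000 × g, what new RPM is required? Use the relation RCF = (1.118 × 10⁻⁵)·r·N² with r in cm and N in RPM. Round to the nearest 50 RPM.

≈ 22700 RPM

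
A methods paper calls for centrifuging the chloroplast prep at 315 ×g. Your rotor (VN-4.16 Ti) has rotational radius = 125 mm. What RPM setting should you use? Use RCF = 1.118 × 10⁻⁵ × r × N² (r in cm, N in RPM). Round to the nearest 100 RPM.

N ≈ 1500 RPM

r = 125 mm = 12.5 cm
RCF = 1.118 × 10⁻⁵ × r × N²
315 = 1.118 × 10⁻⁵ × 12.5 × N²
N² = 315 / (13.975 × 10⁻⁵) = 2,254,025
N ≈ √2,254,025 ≈ 1,501.3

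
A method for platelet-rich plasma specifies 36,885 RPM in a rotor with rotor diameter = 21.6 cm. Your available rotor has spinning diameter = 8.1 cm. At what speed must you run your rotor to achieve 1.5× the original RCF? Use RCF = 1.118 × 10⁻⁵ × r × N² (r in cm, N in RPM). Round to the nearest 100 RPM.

≈ 73800 RPM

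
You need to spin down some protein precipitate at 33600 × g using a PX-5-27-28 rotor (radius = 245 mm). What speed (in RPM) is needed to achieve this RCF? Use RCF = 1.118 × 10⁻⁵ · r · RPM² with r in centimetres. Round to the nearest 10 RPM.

r = 245 mm = 24.5 cm
RCF = 1.118 × 10⁻⁵ × r × N²
33,600 = 1.118 × 10⁻⁵ × 24.5 × N²
N² = 33,600 / (27.391 × 10⁻⁵) = 122,668,030
N ≈ √122,668,030 ≈ 11,075.6

≈ 11080 RPM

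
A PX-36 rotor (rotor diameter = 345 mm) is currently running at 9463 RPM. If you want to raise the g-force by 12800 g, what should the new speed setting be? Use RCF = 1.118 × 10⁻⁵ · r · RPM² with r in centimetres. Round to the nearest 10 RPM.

r = 345 mm / 2 = 172.5 mm = 17.25 cm
Current RCF = 1.118 × 10⁻⁵ × 17.25 × (9463)² = 1.118 × 10⁻⁵ × 17.25 × 89,548,369 ≈ 17,269.9 × g
Target RCF = 17,269.9 + 12,800 = 30,069.9 × g
N² = 30,069.9 / (19.2855 × 10⁻⁵) = 155,919,732
N ≈ √155,919,732 ≈ 12,486.8

12490 RPM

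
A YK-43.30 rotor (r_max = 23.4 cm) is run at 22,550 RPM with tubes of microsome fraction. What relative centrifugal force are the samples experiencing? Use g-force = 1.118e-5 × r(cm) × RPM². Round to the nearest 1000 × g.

≈ 133000 g

RCF = 1.118 × 10⁻⁵ × 23.4 × (22550)² = 1.118 × 10⁻⁵ × 23.4 × 508,502,500 ≈ 133,030.4 × g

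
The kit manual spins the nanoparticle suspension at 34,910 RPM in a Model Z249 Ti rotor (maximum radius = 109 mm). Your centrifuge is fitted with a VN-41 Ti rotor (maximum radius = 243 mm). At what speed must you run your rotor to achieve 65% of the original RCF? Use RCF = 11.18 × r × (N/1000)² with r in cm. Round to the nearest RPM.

18850 RPM

Original rotor: r = 109 mm = 10.9 cm
RCF = 11.18 × r × (N/1000)²
RCF_original = 11.18 × 10.9 × (34.91)² = 11.18 × 10.9 × 1,218.7081 ≈ 148,514.2 × g
Target RCF = 0.65 × 148,514.2 ≈ 96,534.2 × g
Your rotor: r = 243 mm = 24.3 cm
96,534.2 = 11.18 × 24.3 × (N/1000)²
(N/1000)² = 96,534.2 / 271.674 = 355.331
N = 1000 × √355.331 ≈ 18,850.2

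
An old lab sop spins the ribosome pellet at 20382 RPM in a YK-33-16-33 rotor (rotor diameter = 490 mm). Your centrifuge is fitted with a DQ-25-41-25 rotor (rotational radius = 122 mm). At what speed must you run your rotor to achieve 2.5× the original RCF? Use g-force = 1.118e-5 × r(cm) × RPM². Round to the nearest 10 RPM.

≈ 45670 RPM

Original rotor: r = 490 mm / 2 = 245 mm = 24.5 cm
RCF_original = 1.118 × 10⁻⁵ × 24.5 × (20382)² = 1.118 × 10⁻⁵ × 24.5 × 415,425,924 ≈ 113,789.3 × g
Target RCF = 2.5 × 113,789.3 ≈ 284,473.2 × g
Your rotor: r = 122 mm = 12.2 cm
284,473.2 = 1.118 × 10⁻⁵ × 12.2 × N²
N² = 284,473.2 / (13.6396 × 10⁻⁵) = 2,085,641,808
N ≈ √2,085,641,808 ≈ 45,668.8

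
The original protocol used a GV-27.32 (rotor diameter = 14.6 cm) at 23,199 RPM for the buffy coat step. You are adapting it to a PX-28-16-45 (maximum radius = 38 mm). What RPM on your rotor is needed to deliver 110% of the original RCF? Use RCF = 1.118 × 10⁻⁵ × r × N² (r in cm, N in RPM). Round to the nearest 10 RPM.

Original rotor: r = 14.6 / 2 = 7.3 cm
RCF_original = 1.118 × 10⁻⁵ × 7.3 × (23199)² = 1.118 × 10⁻⁵ × 7.3 × 538,193,601 ≈ 43,924.1 × g
Target RCF = 1.1 × 43,924.1 ≈ 48,316.5 × g
Your rotor: r = 38 mm = 3.8 cm
48,316.5 = 1.118 × 10⁻⁵ × 3.8 × N²
N² = 48,316.5 / (4.2484 × 10⁻⁵) = 1,137,286,979
N ≈ √1,137,286,979 ≈ 33,723.7

≈ 33720 RPM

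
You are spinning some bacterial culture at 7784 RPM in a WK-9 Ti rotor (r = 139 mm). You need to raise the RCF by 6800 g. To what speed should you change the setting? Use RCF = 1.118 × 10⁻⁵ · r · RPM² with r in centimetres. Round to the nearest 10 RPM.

≈ 10220 RPM

r = 139 mm = 13.9 cm
Current RCF = 1.118 × 10⁻⁵ × 13.9 × (7784)² = 1.118 × 10⁻⁵ × 13.9 × 60,590,656 ≈ 9,415.9 × g
Target RCF = 9,415.9 + 6,800 = 16,215.9 × g
N² = 16,215.9 / (15.5402 × 10⁻⁵) = 104,348,078
N ≈ √104,348,078 ≈ 10,215.1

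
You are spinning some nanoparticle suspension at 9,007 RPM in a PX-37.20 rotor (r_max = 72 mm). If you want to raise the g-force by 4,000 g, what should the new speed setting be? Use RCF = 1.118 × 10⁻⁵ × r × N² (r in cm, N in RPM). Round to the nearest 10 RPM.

r = 72 mm = 7.2 cm
Current RCF = 1.118 × 10⁻⁵ × 7.2 × (9007)² = 1.118 × 10⁻⁵ × 7.2 × 81,126,049 ≈ 6,530.3 × g
Target RCF = 6,530.3 + 4,000 = 10,530.3 × g
N² = 10,530.3 / (8.0496 × 10⁻⁵) = 130,817,680
N ≈ √130,817,680 ≈ 11,437.6

≈ 11440 RPM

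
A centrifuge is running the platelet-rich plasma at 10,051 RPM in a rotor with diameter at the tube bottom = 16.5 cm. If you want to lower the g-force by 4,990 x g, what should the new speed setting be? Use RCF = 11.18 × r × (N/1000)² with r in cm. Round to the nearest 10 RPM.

r = 16.5 / 2 = 8.25 cm
Current RCF = 11.18 × 8.25 × (10.051)² = 11.18 × 8.25 × 101.022601 ≈ 9,317.8 × g
Target RCF = 9,317.8 − 4,990 = 4,327.8 × g
(N/1000)² = 4,327.8 / 92.235 = 46.92145
N = 1000 × √46.92145 ≈ 6,849.9

6850 RPM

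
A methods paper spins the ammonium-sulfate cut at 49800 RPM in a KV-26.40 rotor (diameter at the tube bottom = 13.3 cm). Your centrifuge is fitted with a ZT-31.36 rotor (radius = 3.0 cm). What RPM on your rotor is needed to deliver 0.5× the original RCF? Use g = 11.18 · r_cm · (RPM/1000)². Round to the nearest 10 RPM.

≈ 52430 RPM

Original rotor: r = 13.3 / 2 = 6.65 cm
RCF_original = 11.18 × 6.65 × (49.8)² = 11.18 × 6.65 × 2,480.04 ≈ 184,383.5 × g
Target RCF = 0.5 × 184,383.5 ≈ 92,191.8 × g
92,191.8 = 11.18 × 3 × (N/1000)²
(N/1000)² = 92,191.8 / 33.54 = 2748.712
N = 1000 × √2748.712 ≈ 52,428.2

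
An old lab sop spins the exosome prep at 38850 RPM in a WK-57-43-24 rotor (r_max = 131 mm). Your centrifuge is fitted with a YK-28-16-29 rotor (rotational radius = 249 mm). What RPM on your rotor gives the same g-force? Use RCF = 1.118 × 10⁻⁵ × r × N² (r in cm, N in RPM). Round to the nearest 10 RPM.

Original rotor: r = 131 mm = 13.1 cm
RCF_original = 1.118 × 10⁻⁵ × 13.1 × (38850)² = 1.118 × 10⁻⁵ × 13.1 × 1,509,322,500 ≈ 221,052.4 × g
Your rotor: r = 249 mm = 24.9 cm
221,052.4 = 1.118 × 10⁻⁵ × 24.9 × N²
N² = 221,052.4 / (27.8382 × 10⁻⁵) = 794,061,398
N ≈ √794,061,398 ≈ 28,179.1

28180 RPM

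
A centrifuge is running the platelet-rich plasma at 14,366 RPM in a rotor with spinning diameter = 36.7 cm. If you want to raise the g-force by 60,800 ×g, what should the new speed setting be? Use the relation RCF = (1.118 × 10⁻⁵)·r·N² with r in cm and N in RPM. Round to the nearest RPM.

N₂ ≈ 22422 RPM

r = 36.7 / 2 = 18.35 cm
Current RCF = 1.118 × 10⁻⁵ × 18.35 × (14366)² = 1.118 × 10⁻⁵ × 18.35 × 206,381,956 ≈ 42,339.9 × g
Target RCF = 42,339.9 + 60,800 = 103,139.9 × g
N² = 103,139.9 / (20.5153 × 10⁻⁵) = 502,746,243
N ≈ √502,746,243 ≈ 22,422.0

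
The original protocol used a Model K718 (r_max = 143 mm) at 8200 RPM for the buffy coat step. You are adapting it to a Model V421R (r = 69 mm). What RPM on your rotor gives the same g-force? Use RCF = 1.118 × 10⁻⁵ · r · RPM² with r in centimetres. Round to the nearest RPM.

11805 RPM

Original rotor: r = 143 mm = 14.3 cm
RCF_original = 1.118 × 10⁻⁵ × 14.3 × (8200)² = 1.118 × 10⁻⁵ × 14.3 × 67,240,000 ≈ 10,749.9 × g
Your rotor: r = 69 mm = 6.9 cm
10,749.9 = 1.118 × 10⁻⁵ × 6.9 × N²
N² = 10,749.9 / (7.7142 × 10⁻⁵) = 139,352,104
N ≈ √139,352,104 ≈ 11,804.7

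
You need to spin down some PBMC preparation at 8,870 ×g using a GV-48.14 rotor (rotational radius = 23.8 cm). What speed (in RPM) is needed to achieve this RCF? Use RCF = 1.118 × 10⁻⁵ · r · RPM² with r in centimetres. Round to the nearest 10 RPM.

8,870 = 1.118 × 10⁻⁵ × 23.8 × N²
N² = 8,870 / (26.6084 × 10⁻⁵) = 33,335,338
N ≈ √33,335,338 ≈ 5,773.7

5770 RPM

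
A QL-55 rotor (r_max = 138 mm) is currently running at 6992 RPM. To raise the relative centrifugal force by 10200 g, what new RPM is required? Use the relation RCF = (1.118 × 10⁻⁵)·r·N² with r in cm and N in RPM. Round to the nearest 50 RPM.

≈ 10700 RPM

r = 138 mm = 13.8 cm
Current RCF = 1.118 × 10⁻⁵ × 13.8 × (6992)² = 1.118 × 10⁻⁵ × 13.8 × 48,888,064 ≈ 7,542.6 × g
Target RCF = 7,542.6 + 10,200 = 17,742.6 × g
N² = 17,742.6 / (15.4284 × 10⁻⁵) = 114,999,611
N ≈ √114,999,611 ≈ 10,723.8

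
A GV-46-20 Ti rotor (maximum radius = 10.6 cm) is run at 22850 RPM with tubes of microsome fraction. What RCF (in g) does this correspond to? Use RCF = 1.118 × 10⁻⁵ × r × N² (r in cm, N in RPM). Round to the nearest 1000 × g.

≈ 62000 g

RCF = 1.118 × 10⁻⁵ × 10.6 × (22850)² = 1.118 × 10⁻⁵ × 10.6 × 522,122,500 ≈ 61,875.7 × g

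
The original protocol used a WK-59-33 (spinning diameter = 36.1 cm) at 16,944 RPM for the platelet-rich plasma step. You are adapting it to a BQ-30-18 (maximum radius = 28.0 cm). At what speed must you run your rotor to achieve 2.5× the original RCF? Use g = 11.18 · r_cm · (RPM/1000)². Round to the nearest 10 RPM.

Original rotor: r = 36.1 / 2 = 18.05 cm
RCF_original = 11.18 × 18.05 × (16.944)² = 11.18 × 18.05 × 287.099136 ≈ 57,936.3 × g
Target RCF = 2.5 × 57,936.3 ≈ 144,840.8 × g
144,840.8 = 11.18 × 28 × (N/1000)²
(N/1000)² = 144,840.8 / 313.04 = 462.691
N = 1000 × √462.691 ≈ 21,510.3

≈ 21510 RPM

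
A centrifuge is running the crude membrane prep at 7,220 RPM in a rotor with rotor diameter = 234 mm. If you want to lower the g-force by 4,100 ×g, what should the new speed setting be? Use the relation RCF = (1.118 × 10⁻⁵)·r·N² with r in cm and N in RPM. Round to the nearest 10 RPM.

≈ 4560 RPM

r = 234 mm / 2 = 117 mm = 11.7 cm
Current RCF = 1.118 × 10⁻⁵ × 11.7 × (7220)² = 1.118 × 10⁻⁵ × 11.7 × 52,128,400 ≈ 6,818.7 × g
Target RCF = 6,818.7 − 4,100 = 2,718.7 × g
N² = 2,718.7 / (13.0806 × 10⁻⁵) = 20,784,215
N ≈ √20,784,215 ≈ 4,559.0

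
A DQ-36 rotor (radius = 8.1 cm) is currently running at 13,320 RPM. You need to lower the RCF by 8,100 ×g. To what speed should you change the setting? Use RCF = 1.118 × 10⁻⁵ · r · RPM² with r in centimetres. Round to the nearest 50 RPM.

9400 RPM

Current RCF = 1.118 × 10⁻⁵ × 8.1 × (13320)² = 1.118 × 10⁻⁵ × 8.1 × 177,422,400 ≈ 16,067 × g
Target RCF = 16,067 − 8,100 = 7,967 × g
N² = 7,967 / (9.0558 × 10⁻⁵) = 87,976,766
N ≈ √87,976,766 ≈ 9,379.6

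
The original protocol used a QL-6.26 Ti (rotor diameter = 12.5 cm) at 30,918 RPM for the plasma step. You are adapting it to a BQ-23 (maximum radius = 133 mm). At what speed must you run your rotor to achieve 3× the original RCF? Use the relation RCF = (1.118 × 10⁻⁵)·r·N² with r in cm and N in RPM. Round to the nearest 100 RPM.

Original rotor: r = 12.5 / 2 = 6.25 cm
RCF_original = 1.118 × 10⁻⁵ × 6.25 × (30918)² = 1.118 × 10⁻⁵ × 6.25 × 955,922,724 ≈ 66,795.1 × g
Target RCF = 3 × 66,795.1 ≈ 200,385.3 × g
Your rotor: r = 133 mm = 13.3 cm
200,385.3 = 1.118 × 10⁻⁵ × 13.3 × N²
N² = 200,385.3 / (14.8694 × 10⁻⁵) = 1,347,635,412
N ≈ √1,347,635,412 ≈ 36,710.2

36700 RPM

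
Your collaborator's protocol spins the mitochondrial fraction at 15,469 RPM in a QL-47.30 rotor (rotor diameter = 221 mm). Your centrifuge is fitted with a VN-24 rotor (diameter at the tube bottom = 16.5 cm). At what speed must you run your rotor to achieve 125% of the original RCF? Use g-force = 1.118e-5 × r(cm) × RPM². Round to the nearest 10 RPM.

Original rotor: r = 221 mm / 2 = 110.5 mm = 11.05 cm
RCF_original = 1.118 × 10⁻⁵ × 11.05 × (15469)² = 1.118 × 10⁻⁵ × 11.05 × 239,289,961 ≈ 29,561.6 × g
Target RCF = 1.25 × 29,561.6 ≈ 36,952 × g
Your rotor: r = 16.5 / 2 = 8.25 cm
36,952 = 1.118 × 10⁻⁵ × 8.25 × N²
N² = 36,952 / (9.2235 × 10⁻⁵) = 400,628,829
N ≈ √400,628,829 ≈ 20,015.7

≈ 20020 RPM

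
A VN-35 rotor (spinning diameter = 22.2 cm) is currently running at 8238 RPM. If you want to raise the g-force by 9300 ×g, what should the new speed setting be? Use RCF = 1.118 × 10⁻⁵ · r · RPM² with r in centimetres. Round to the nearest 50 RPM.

≈ 11950 RPM

r = 22.2 / 2 = 11.1 cm
Current RCF = 1.118 × 10⁻⁵ × 11.1 × (8238)² = 1.118 × 10⁻⁵ × 11.1 × 67,864,644 ≈ 8,421.9 × g
Target RCF = 8,421.9 + 9,300 = 17,721.9 × g
N² = 17,721.9 / (12.4098 × 10⁻⁵) = 142,805,686
N ≈ √142,805,686 ≈ 11,950.1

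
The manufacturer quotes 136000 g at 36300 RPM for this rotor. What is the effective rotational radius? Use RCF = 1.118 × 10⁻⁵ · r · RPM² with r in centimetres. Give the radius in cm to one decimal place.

r ≈ 9.2 cm

RCF = 1.118 × 10⁻⁵ × r × N²
136000 = 1.118 × 10⁻⁵ × r × (36300)²
r = 136000 / (1.118 × 10⁻⁵ × 1,317,690,000) = 136000 / 14731.77 ≈ 9.232 cm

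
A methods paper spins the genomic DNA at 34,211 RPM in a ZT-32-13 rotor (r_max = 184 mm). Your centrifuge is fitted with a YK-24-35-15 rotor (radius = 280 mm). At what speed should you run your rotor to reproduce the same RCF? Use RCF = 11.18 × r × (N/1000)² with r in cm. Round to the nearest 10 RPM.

Original rotor: r = 184 mm = 18.4 cm
RCF_original = 11.18 × 18.4 × (34.211)² = 11.18 × 18.4 × 1,170.392521 ≈ 240,763.8 × g
Your rotor: r = 280 mm = 28.0 cm
240,763.8 = 11.18 × 28 × (N/1000)²
(N/1000)² = 240,763.8 / 313.04 = 769.1151
N = 1000 × √769.1151 ≈ 27,732.9

27730 RPM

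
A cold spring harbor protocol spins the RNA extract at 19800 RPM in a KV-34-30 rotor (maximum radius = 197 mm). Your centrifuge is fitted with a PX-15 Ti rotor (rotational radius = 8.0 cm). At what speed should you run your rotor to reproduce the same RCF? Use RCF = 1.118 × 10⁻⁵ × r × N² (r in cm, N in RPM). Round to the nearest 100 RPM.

Original rotor: r = 197 mm = 19.7 cm
RCF_original = 1.118 × 10⁻⁵ × 19.7 × (19800)² = 1.118 × 10⁻⁵ × 19.7 × 392,040,000 ≈ 86,345.2 × g
86,345.2 = 1.118 × 10⁻⁵ × 8 × N²
N² = 86,345.2 / (8.944 × 10⁻⁵) = 965,398,032
N ≈ √965,398,032 ≈ 31,070.9

31100 RPM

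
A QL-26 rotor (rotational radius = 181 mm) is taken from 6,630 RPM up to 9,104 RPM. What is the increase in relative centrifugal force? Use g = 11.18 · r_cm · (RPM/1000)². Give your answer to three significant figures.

≈ 7880 ×g

r = 181 mm = 18.1 cm
RCF₁ = 11.18 × 18.1 × (6.63)² = 11.18 × 18.1 × 43.9569 ≈ 8,895 × g
RCF₂ = 11.18 × 18.1 × (9.104)² = 11.18 × 18.1 × 82.882816 ≈ 16,772 × g
Increase = 16,772 − 8,895 = 7,877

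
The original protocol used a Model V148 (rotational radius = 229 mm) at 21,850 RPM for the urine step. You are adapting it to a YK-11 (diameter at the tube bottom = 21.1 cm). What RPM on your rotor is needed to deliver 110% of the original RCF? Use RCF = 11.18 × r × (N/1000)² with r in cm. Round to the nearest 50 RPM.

33750 RPM

Original rotor: r = 229 mm = 22.9 cm
RCF_original = 11.18 × 22.9 × (21.85)² = 11.18 × 22.9 × 477.4225 ≈ 122,230.7 × g
Target RCF = 1.1 × 122,230.7 ≈ 134,453.8 × g
Your rotor: r = 21.1 / 2 = 10.55 cm
134,453.8 = 11.18 × 10.55 × (N/1000)²
(N/1000)² = 134,453.8 / 117.949 = 1139.932
N = 1000 × √1139.932 ≈ 33,762.9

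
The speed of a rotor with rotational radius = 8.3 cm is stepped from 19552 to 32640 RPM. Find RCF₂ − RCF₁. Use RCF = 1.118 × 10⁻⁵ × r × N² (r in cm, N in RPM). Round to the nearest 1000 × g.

RCF₁ = 1.118 × 10⁻⁵ × 8.3 × (19552)² = 1.118 × 10⁻⁵ × 8.3 × 382,280,704 ≈ 35,473.4 × g
RCF₂ = 1.118 × 10⁻⁵ × 8.3 × (32640)² = 1.118 × 10⁻⁵ × 8.3 × 1,065,369,600 ≈ 98,859.9 × g
Increase = 98,859.9 − 35,473.4 = 63,386.5

63000 g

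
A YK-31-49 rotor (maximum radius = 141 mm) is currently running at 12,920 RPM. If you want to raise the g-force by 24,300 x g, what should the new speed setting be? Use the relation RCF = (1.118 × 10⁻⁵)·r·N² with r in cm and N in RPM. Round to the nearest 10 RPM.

r = 141 mm = 14.1 cm
Current RCF = 1.118 × 10⁻⁵ × 14.1 × (12920)² = 1.118 × 10⁻⁵ × 14.1 × 166,926,400 ≈ 26,313.9 × g
Target RCF = 26,313.9 + 24,300 = 50,613.9 × g
N² = 50,613.9 / (15.7638 × 10⁻⁵) = 321,076,771
N ≈ √321,076,771 ≈ 17,918.6

≈ 17920 RPM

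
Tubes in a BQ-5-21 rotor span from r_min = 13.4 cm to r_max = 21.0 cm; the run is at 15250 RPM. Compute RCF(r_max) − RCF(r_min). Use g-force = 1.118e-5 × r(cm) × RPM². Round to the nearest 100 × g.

ΔRCF ≈ 19800 ×g

ΔRCF = 1.118 × 10⁻⁵ × (r_max − r_min) × N² = 1.118 × 10⁻⁵ × 7.6 × 232,562,500 ≈ 19,760.4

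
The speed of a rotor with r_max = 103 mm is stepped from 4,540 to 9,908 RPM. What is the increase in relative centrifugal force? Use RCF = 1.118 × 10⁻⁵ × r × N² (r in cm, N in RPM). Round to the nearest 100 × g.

8900 ×g

r = 103 mm = 10.3 cm
RCF₁ = 1.118 × 10⁻⁵ × 10.3 × (4540)² = 1.118 × 10⁻⁵ × 10.3 × 20,611,600 ≈ 2,373.5 × g
RCF₂ = 1.118 × 10⁻⁵ × 10.3 × (9908)² = 1.118 × 10⁻⁵ × 10.3 × 98,168,464 ≈ 11,304.5 × g
Increase = 11,304.5 − 2,373.5 = 8,931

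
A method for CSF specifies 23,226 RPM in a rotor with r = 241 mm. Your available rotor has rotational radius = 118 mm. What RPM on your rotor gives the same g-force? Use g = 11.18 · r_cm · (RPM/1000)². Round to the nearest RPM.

33193 RPM

Original rotor: r = 241 mm = 24.1 cm
RCF_original = 11.18 × 24.1 × (23.226)² = 11.18 × 24.1 × 539.447076 ≈ 145,347.5 × g
Your rotor: r = 118 mm = 11.8 cm
145,347.5 = 11.18 × 11.8 × (N/1000)²
(N/1000)² = 145,347.5 / 131.924 = 1101.752
N = 1000 × √1101.752 ≈ 33,192.6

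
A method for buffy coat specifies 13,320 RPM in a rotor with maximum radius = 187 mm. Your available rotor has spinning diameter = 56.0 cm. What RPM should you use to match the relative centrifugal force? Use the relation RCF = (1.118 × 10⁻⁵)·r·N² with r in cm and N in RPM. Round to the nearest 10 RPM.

≈ 10890 RPM

Original rotor: r = 187 mm = 18.7 cm
RCF_original = 1.118 × 10⁻⁵ × 18.7 × (13320)² = 1.118 × 10⁻⁵ × 18.7 × 177,422,400 ≈ 37,093 × g
Your rotor: r = 56.0 / 2 = 28 cm
37,093 = 1.118 × 10⁻⁵ × 28 × N²
N² = 37,093 / (31.304 × 10⁻⁵) = 118,492,844
N ≈ √118,492,844 ≈ 10,885.4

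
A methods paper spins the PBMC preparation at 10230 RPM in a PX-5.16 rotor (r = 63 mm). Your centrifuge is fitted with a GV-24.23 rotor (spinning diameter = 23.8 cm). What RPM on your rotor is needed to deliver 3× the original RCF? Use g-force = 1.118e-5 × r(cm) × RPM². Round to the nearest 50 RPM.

Original rotor: r = 63 mm = 6.3 cm
RCF_original = 1.118 × 10⁻⁵ × 6.3 × (10230)² = 1.118 × 10⁻⁵ × 6.3 × 104,652,900 ≈ 7,371.1 × g
Target RCF = 3 × 7,371.1 ≈ 22,113.3 × g
Your rotor: r = 23.8 / 2 = 11.9 cm
22,113.3 = 1.118 × 10⁻⁵ × 11.9 × N²
N² = 22,113.3 / (13.3042 × 10⁻⁵) = 166,212,925
N ≈ √166,212,925 ≈ 12,892.4

≈ 12900 RPM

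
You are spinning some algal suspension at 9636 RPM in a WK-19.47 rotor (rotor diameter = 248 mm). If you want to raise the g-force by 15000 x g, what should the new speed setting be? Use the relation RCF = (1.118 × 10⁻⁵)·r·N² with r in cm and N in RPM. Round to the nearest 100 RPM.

N₂ ≈ 14200 RPM

r = 248 mm / 2 = 124 mm = 12.4 cm
Current RCF = 1.118 × 10⁻⁵ × 12.4 × (9636)² = 1.118 × 10⁻⁵ × 12.4 × 92,852,496 ≈ 12,872.3 × g
Target RCF = 12,872.3 + 15,000 = 27,872.3 × g
N² = 27,872.3 / (13.8632 × 10⁻⁵) = 201,052,427
N ≈ √201,052,427 ≈ 14,179.3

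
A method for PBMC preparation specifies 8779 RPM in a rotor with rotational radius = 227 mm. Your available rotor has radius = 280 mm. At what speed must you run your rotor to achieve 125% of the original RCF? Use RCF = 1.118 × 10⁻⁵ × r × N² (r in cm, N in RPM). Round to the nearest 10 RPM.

Original rotor: r = 227 mm = 22.7 cm
RCF_original = 1.118 × 10⁻⁵ × 22.7 × (8779)² = 1.118 × 10⁻⁵ × 22.7 × 77,070,841 ≈ 19,559.5 × g
Target RCF = 1.25 × 19,559.5 ≈ 24,449.4 × g
Your rotor: r = 280 mm = 28.0 cm
24,449.4 = 1.118 × 10⁻⁵ × 28 × N²
N² = 24,449.4 / (31.304 × 10⁻⁵) = 78,103,118
N ≈ √78,103,118 ≈ 8,837.6

8840 RPM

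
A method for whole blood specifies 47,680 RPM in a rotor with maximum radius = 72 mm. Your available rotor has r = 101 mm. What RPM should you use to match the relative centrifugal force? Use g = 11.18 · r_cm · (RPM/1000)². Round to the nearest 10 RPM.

40260 RPM

Original rotor: r = 72 mm = 7.2 cm
RCF_original = 11.18 × 7.2 × (47.68)² = 11.18 × 7.2 × 2,273.3824 ≈ 182,998.2 × g
Your rotor: r = 101 mm = 10.1 cm
182,998.2 = 11.18 × 10.1 × (N/1000)²
(N/1000)² = 182,998.2 / 112.918 = 1620.629
N = 1000 × √1620.629 ≈ 40,257.0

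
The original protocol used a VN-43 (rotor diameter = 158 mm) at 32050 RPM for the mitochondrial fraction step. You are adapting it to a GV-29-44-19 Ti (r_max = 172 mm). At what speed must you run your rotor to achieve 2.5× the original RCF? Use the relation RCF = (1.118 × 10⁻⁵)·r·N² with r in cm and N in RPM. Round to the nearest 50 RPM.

Original rotor: r = 158 mm / 2 = 79 mm = 7.9 cm
RCF_original = 1.118 × 10⁻⁵ × 7.9 × (32050)² = 1.118 × 10⁻⁵ × 7.9 × 1,027,202,500 ≈ 90,724.6 × g
Target RCF = 2.5 × 90,724.6 ≈ 226,811.5 × g
Your rotor: r = 172 mm = 17.2 cm
226,811.5 = 1.118 × 10⁻⁵ × 17.2 × N²
N² = 226,811.5 / (19.2296 × 10⁻⁵) = 1,179,491,513
N ≈ √1,179,491,513 ≈ 34,343.7

34350 RPM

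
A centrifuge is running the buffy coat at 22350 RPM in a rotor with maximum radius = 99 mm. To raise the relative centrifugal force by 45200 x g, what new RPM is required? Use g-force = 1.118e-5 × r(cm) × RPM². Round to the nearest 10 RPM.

30130 RPM

r = 99 mm = 9.9 cm
Current RCF = 1.118 × 10⁻⁵ × 9.9 × (22350)² = 1.118 × 10⁻⁵ × 9.9 × 499,522,500 ≈ 55,288.1 × g
Target RCF = 55,288.1 + 45,200 = 100,488.1 × g
N² = 100,488.1 / (11.0682 × 10⁻⁵) = 907,899,207
N ≈ √907,899,207 ≈ 30,131.4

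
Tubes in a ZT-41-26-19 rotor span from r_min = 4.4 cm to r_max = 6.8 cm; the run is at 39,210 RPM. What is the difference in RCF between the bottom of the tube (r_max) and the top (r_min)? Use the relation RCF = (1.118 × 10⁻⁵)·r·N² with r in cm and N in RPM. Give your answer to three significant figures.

ΔRCF = 1.118 × 10⁻⁵ × (r_max − r_min) × N² = 1.118 × 10⁻⁵ × 2.4 × 1,537,424,100 ≈ 41,252.2

41300 × g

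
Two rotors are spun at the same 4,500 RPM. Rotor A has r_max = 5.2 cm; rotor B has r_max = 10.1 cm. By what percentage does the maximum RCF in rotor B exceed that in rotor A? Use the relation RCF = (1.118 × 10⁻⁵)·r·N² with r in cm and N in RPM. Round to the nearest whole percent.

94%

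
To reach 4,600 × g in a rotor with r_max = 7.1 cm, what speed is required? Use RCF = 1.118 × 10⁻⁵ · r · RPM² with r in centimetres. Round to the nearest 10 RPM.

N ≈ 7610 RPM

4,600 = 1.118 × 10⁻⁵ × 7.1 × N²
N² = 4,600 / (7.9378 × 10⁻⁵) = 57,950,566
N ≈ √57,950,566 ≈ 7,612.5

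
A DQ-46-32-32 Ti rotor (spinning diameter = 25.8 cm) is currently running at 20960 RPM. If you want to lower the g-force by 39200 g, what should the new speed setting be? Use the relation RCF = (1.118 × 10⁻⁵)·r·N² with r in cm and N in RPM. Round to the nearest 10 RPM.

≈ 12940 RPM

r = 25.8 / 2 = 12.9 cm
Current RCF = 1.118 × 10⁻⁵ × 12.9 × (20960)² = 1.118 × 10⁻⁵ × 12.9 × 439,321,600 ≈ 63,359.8 × g
Target RCF = 63,359.8 − 39,200 = 24,159.8 × g
N² = 24,159.8 / (14.4222 × 10⁻⁵) = 167,518,132
N ≈ √167,518,132 ≈ 12,942.9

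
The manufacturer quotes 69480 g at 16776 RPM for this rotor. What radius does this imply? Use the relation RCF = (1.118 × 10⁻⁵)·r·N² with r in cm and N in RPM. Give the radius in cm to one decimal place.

69480 = 1.118 × 10⁻⁵ × r × (16776)²
r = 69480 / (1.118 × 10⁻⁵ × 281,434,176) = 69480 / 3146.434 ≈ 22.082 cm

22.1 cm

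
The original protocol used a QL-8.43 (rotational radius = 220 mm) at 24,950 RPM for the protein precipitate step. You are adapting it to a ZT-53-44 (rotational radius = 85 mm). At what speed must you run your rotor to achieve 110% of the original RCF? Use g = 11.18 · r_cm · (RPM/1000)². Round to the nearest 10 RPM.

≈ 42100 RPM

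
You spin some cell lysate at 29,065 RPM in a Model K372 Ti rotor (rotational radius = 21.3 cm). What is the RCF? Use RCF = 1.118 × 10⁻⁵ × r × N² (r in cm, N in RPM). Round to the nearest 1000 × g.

RCF = 1.118 × 10⁻⁵ × 21.3 × (29065)² = 1.118 × 10⁻⁵ × 21.3 × 844,774,225 ≈ 201,169.5 × g

RCF ≈ 201000 ×g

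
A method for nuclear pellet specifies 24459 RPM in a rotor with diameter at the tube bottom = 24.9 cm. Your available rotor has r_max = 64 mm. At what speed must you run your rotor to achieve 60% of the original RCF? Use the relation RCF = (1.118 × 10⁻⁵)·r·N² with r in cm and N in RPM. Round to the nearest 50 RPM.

Original rotor: r = 24.9 / 2 = 12.45 cm
RCF_original = 1.118 × 10⁻⁵ × 12.45 × (24459)² = 1.118 × 10⁻⁵ × 12.45 × 598,242,681 ≈ 83,270 × g
Target RCF = 0.6 × 83,270 ≈ 49,962 × g
Your rotor: r = 64 mm = 6.4 cm
49,962 = 1.118 × 10⁻⁵ × 6.4 × N²
N² = 49,962 / (7.1552 × 10⁻⁵) = 698,261,404
N ≈ √698,261,404 ≈ 26,424.6

≈ 26400 RPM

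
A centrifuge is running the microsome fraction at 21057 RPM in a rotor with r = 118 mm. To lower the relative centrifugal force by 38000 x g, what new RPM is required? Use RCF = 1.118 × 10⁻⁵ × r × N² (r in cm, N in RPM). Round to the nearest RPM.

r = 118 mm = 11.8 cm
Current RCF = 1.118 × 10⁻⁵ × 11.8 × (21057)² = 1.118 × 10⁻⁵ × 11.8 × 443,397,249 ≈ 58,494.7 × g
Target RCF = 58,494.7 − 38,000 = 20,494.7 × g
N² = 20,494.7 / (13.1924 × 10⁻⁵) = 155,352,324
N ≈ √155,352,324 ≈ 12,464.0

N₂ ≈ 12464 RPM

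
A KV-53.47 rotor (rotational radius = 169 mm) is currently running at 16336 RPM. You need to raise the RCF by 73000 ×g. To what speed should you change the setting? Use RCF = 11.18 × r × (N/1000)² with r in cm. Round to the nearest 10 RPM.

25560 RPM

r = 169 mm = 16.9 cm
Current RCF = 11.18 × 16.9 × (16.336)² = 11.18 × 16.9 × 266.864896 ≈ 50,422 × g
Target RCF = 50,422 + 73,000 = 123,422 × g
(N/1000)² = 123,422 / 188.942 = 653.2269
N = 1000 × √653.2269 ≈ 25,558.3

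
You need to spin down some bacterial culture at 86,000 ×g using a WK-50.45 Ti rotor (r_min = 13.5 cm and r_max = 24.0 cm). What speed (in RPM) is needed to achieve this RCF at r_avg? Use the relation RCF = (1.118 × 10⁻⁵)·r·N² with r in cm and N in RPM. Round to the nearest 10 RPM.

r_avg = (13.5 + 24.0) / 2 = 18.75 cm
RCF = 1.118 × 10⁻⁵ × r × N²
86,000 = 1.118 × 10⁻⁵ × 18.75 × N²
N² = 86,000 / (20.9625 × 10⁻⁵) = 410,256,410
N ≈ √410,256,410 ≈ 20,254.8

≈ 20250 RPM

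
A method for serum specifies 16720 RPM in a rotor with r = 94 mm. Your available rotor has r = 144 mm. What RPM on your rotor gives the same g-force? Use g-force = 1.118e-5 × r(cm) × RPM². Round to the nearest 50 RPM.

≈ 13500 RPM

Original rotor: r = 94 mm = 9.4 cm
RCF_original = 1.118 × 10⁻⁵ × 9.4 × (16720)² = 1.118 × 10⁻⁵ × 9.4 × 279,558,400 ≈ 29,379.4 × g
Your rotor: r = 144 mm = 14.4 cm
29,379.4 = 1.118 × 10⁻⁵ × 14.4 × N²
N² = 29,379.4 / (16.0992 × 10⁻⁵) = 182,489,813
N ≈ √182,489,813 ≈ 13,508.9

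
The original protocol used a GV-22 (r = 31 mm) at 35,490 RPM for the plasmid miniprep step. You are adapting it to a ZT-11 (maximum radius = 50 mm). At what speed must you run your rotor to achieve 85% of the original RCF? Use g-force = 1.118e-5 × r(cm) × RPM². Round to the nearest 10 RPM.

Original rotor: r = 31 mm = 3.1 cm
RCF_original = 1.118 × 10⁻⁵ × 3.1 × (35490)² = 1.118 × 10⁻⁵ × 3.1 × 1,259,540,100 ≈ 43,653.1 × g
Target RCF = 0.85 × 43,653.1 ≈ 37,105.1 × g
Your rotor: r = 50 mm = 5.0 cm
37,105.1 = 1.118 × 10⁻⁵ × 5 × N²
N² = 37,105.1 / (5.59 × 10⁻⁵) = 663,776,386
N ≈ √663,776,386 ≈ 25,763.9

≈ 25760 RPM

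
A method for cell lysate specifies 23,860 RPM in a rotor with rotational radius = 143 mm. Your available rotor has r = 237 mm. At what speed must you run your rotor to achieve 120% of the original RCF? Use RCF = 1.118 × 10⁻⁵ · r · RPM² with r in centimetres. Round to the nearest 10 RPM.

Original rotor: r = 143 mm = 14.3 cm
RCF_original = 1.118 × 10⁻⁵ × 14.3 × (23860)² = 1.118 × 10⁻⁵ × 14.3 × 569,299,600 ≈ 91,016.2 × g
Target RCF = 1.2 × 91,016.2 ≈ 109,219.4 × g
Your rotor: r = 237 mm = 23.7 cm
109,219.4 = 1.118 × 10⁻⁵ × 23.7 × N²
N² = 109,219.4 / (26.4966 × 10⁻⁵) = 412,201,565
N ≈ √412,201,565 ≈ 20,302.7

20300 RPM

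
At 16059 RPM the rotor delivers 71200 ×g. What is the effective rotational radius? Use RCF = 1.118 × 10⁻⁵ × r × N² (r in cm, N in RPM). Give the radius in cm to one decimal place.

≈ 24.7 cm

RCF = 1.118 × 10⁻⁵ × r × N²
71200 = 1.118 × 10⁻⁵ × r × (16059)²
r = 71200 / (1.118 × 10⁻⁵ × 257,891,481) = 71200 / 2883.227 ≈ 24.695 cm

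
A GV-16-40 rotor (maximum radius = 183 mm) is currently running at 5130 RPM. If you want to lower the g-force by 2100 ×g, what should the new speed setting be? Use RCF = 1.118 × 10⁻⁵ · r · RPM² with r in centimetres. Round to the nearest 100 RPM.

r = 183 mm = 18.3 cm
Current RCF = 1.118 × 10⁻⁵ × 18.3 × (5130)² = 1.118 × 10⁻⁵ × 18.3 × 26,316,900 ≈ 5,384.3 × g
Target RCF = 5,384.3 − 2,100 = 3,284.3 × g
N² = 3,284.3 / (20.4594 × 10⁻⁵) = 16,052,768
N ≈ √16,052,768 ≈ 4,006.6

≈ 4000 RPM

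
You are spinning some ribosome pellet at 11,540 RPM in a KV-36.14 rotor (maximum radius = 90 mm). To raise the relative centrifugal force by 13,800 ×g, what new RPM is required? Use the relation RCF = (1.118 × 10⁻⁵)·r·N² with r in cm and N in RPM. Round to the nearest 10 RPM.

r = 90 mm = 9.0 cm
Current RCF = 1.118 × 10⁻⁵ × 9 × (11540)² = 1.118 × 10⁻⁵ × 9 × 133,171,600 ≈ 13,399.7 × g
Target RCF = 13,399.7 + 13,800 = 27,199.7 × g
N² = 27,199.7 / (10.062 × 10⁻⁵) = 270,321,010
N ≈ √270,321,010 ≈ 16,441.4

≈ 16440 RPM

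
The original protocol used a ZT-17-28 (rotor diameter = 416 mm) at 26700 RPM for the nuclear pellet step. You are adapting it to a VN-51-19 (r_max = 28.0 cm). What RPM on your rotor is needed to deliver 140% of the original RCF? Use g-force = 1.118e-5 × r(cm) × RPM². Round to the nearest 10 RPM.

27230 RPM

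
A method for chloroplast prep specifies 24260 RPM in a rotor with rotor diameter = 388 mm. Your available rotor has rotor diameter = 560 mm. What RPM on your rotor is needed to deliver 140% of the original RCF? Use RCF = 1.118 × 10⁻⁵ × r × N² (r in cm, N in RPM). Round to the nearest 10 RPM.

23890 RPM

Original rotor: r = 388 mm / 2 = 194 mm = 19.4 cm
RCF_original = 1.118 × 10⁻⁵ × 19.4 × (24260)² = 1.118 × 10⁻⁵ × 19.4 × 588,547,600 ≈ 127,651.3 × g
Target RCF = 1.4 × 127,651.3 ≈ 178,711.8 × g
Your rotor: r = 560 mm / 2 = 280 mm = 28 cm
178,711.8 = 1.118 × 10⁻⁵ × 28 × N²
N² = 178,711.8 / (31.304 × 10⁻⁵) = 570,891,260
N ≈ √570,891,260 ≈ 23,893.3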